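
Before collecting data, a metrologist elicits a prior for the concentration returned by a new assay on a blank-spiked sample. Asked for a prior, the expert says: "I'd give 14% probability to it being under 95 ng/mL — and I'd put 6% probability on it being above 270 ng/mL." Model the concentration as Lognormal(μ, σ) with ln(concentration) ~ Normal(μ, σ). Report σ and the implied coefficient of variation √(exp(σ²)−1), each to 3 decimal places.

σ ≈ 0.396, CV ≈ 0.412

If T ~ Lognormal(μ,σ) then ln T ~ Normal(μ,σ), so the p-quantile of ln T is μ + z_p·σ.
ln(95) = 4.554 and ln(270) = 5.598; z_{0.14} = -1.08, z_{0.94} = 1.555.
σ = (5.598 − 4.554)/(1.555 − (-1.08)) = 0.396.
μ = 4.554 − (-1.08)·0.396 = 4.982.
CV = √(exp(σ²)−1) = √(exp(0.1571)−1) = 0.412.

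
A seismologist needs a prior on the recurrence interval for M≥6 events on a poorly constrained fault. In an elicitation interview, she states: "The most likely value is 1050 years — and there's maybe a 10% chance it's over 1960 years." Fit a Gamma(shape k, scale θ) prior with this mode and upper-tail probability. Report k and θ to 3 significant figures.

Gamma(k,θ) with k>1 has mode (k−1)θ, so θ = 1050/(k−1).
Need P(X < 1960) = 0.9 with θ tied to k this way. Start at k = 2, θ = 1050: P(X<1960) ≈ 0.557.
Too low — raise k to concentrate. Iterating converges to k ≈ 5.9.
Then θ = 1050/(5.9−1) ≈ 214.

k ≈ 5.9, θ ≈ 214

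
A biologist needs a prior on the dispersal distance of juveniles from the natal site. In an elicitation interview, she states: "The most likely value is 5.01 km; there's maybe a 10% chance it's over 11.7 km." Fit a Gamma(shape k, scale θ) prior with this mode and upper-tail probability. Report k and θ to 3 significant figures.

Gamma(k,θ) with k>1 has mode (k−1)θ, so θ = 5.01/(k−1).
Need P(X < 11.7) = 0.9 with θ tied to k this way. Start at k = 2, θ = 5.01: P(X<11.7) ≈ 0.677.
Too low — raise k to concentrate. Iterating converges to k ≈ 3.67.
Then θ = 5.01/(3.67−1) ≈ 1.87.

k ≈ 3.67, θ ≈ 1.87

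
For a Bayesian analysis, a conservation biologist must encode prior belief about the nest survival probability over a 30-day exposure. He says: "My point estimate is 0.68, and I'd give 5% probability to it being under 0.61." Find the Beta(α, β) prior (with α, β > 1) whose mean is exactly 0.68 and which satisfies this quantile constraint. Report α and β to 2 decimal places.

With mean 0.68 fixed, write α = 0.68s, β = 0.32s where s = α+β.
Need P(θ < 0.61) = 0.05 under Beta(0.68s, 0.32s). Normal approximation: (q−m)/√(m(1−m)/s) ≈ z_{0.05} = -1.64, so s ≈ 0.68·0.32·(-1.64)²/(0.61−0.68)² = 120.1.
At s = 120.1: P(θ<0.61) ≈ 0.053. Adjusting to match 0.05 gives s ≈ 124.99.
So α = 0.68·124.99 ≈ 85.00, β = 0.32·124.99 ≈ 40.00.

α ≈ 85.00, β ≈ 40.00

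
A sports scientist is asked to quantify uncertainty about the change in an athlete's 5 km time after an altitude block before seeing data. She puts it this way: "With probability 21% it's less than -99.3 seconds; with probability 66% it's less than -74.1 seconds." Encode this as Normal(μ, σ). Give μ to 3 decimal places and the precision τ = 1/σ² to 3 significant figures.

For Normal(μ,σ), the p-quantile is μ + z_p·σ. Here z_{0.21} = -0.8064, z_{0.66} = 0.4125.
So -99.3 = μ − 0.8064σ and -74.1 = μ + 0.4125σ.
Subtracting: σ = (-74.1 − -99.3)/(0.4125 − (-0.8064)) = 20.675.
Then μ = -99.3 − (-0.8064)·20.675 = -82.628.
Precision τ = 1/σ² = 1/20.67² = 0.00234.

μ = -82.628, τ = 0.00234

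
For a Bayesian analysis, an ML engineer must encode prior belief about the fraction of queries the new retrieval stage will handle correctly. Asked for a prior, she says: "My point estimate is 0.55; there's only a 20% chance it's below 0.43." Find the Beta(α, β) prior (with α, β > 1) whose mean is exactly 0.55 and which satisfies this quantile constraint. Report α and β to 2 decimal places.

With mean 0.55 fixed, write α = 0.55s, β = 0.45s where s = α+β.
Need P(θ < 0.43) = 0.2 under Beta(0.55s, 0.45s). Normal approximation: (q−m)/√(m(1−m)/s) ≈ z_{0.2} = -0.842, so s ≈ 0.55·0.45·(-0.842)²/(0.43−0.55)² = 12.2.
At s = 12.2: P(θ<0.43) ≈ 0.200. Adjusting to match 0.2 gives s ≈ 12.15.
So α = 0.55·12.15 ≈ 6.68, β = 0.45·12.15 ≈ 5.47.

α ≈ 6.68, β ≈ 5.47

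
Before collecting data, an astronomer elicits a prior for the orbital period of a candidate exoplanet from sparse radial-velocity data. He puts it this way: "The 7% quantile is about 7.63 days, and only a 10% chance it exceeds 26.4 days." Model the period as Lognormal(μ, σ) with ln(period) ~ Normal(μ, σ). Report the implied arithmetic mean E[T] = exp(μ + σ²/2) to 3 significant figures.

If T ~ Lognormal(μ,σ) then ln T ~ Normal(μ,σ), so the p-quantile of ln T is μ + z_p·σ.
ln(7.63) = 2.032 and ln(26.4) = 3.273; z_{0.07} = -1.476, z_{0.9} = 1.282.
σ = (3.273 − 2.032)/(1.282 − (-1.476)) = 0.450.
μ = 2.032 − (-1.476)·0.450 = 2.696.
E[T] = exp(μ + σ²/2) = exp(2.696 + 0.1013) = 16.4 days.

E[T] ≈ 16.4 days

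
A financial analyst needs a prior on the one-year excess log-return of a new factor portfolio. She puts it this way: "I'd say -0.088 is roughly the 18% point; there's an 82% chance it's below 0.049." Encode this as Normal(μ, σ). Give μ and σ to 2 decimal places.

For Normal(μ,σ), the p-quantile is μ + z_p·σ. Here z_{0.18} = -0.9154, z_{0.82} = 0.9154.
So -0.088 = μ − 0.9154σ and 0.049 = μ + 0.9154σ.
Subtracting: σ = (0.049 − -0.088)/(0.9154 − (-0.9154)) = 0.07.
Then μ = -0.088 − (-0.9154)·0.07 = -0.02.

μ = -0.02, σ = 0.07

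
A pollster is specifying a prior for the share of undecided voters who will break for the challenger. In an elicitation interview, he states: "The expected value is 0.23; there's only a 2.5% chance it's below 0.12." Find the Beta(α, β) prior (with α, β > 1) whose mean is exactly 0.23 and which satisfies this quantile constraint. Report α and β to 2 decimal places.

α ≈ 10.20, β ≈ 34.14

With mean 0.23 fixed, write α = 0.23s, β = 0.77s where s = α+β.
Need P(θ < 0.12) = 0.025 under Beta(0.23s, 0.77s). Normal approximation: (q−m)/√(m(1−m)/s) ≈ z_{0.025} = -1.96, so s ≈ 0.23·0.77·(-1.96)²/(0.12−0.23)² = 56.2.
At s = 56.2: P(θ<0.12) ≈ 0.013. Adjusting to match 0.025 gives s ≈ 44.34.
So α = 0.23·44.34 ≈ 10.20, β = 0.77·44.34 ≈ 34.14.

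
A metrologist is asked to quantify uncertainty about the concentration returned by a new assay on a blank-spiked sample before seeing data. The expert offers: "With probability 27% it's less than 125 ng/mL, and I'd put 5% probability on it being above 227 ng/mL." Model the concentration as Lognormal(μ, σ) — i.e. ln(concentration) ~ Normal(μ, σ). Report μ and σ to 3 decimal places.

μ ≈ 4.990, σ ≈ 0.264

If T ~ Lognormal(μ,σ) then ln T ~ Normal(μ,σ), so the p-quantile of ln T is μ + z_p·σ.
ln(125) = 4.828 and ln(227) = 5.425; z_{0.27} = -0.6128, z_{0.95} = 1.645.
σ = (5.425 − 4.828)/(1.645 − (-0.6128)) = 0.264.
μ = 4.828 − (-0.6128)·0.264 = 4.990.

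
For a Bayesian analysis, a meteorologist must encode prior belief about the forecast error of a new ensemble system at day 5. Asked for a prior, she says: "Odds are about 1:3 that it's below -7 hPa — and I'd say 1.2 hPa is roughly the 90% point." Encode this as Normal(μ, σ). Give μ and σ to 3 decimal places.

μ = -4.172, σ = 4.192

The p-quantile of Normal(μ,σ) is μ + z_p·σ, with z_{0.25} = -0.6745 and z_{0.9} = 1.282.
Eliminate σ: μ = (z₂·x₁ − z₁·x₂)/(z₂ − z₁) = (1.282·-7 − (-0.6745)·1.2)/1.956 = -4.172.
Then σ = (x₂ − x₁)/(z₂ − z₁) = (1.2 − -7)/1.956 = 4.192.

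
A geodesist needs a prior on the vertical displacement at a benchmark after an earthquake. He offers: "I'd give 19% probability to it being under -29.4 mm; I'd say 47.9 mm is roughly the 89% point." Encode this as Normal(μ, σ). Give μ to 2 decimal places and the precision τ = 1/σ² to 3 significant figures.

μ = 2.85, τ = 0.000741

The p-quantile of Normal(μ,σ) is μ + z_p·σ, with z_{0.19} = -0.8779 and z_{0.89} = 1.227.
Eliminate σ: μ = (z₂·x₁ − z₁·x₂)/(z₂ − z₁) = (1.227·-29.4 − (-0.8779)·47.9)/2.104 = 2.85.
Then σ = (x₂ − x₁)/(z₂ − z₁) = (47.9 − -29.4)/2.104 = 36.73.
Precision τ = 1/σ² = 1/36.73² = 0.000741.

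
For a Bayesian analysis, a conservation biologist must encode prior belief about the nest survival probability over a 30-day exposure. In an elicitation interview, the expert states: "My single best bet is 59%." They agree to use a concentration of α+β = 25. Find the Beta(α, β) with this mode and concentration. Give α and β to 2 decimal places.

For α,β > 1 the Beta mode is (α−1)/(α+β−2). With α+β = 25, the mode is (α−1)/23.
Set (α−1)/23 = 0.59 → α = 1 + 0.59·23 = 14.57.
β = 25 − α = 10.43.

α = 14.57, β = 10.43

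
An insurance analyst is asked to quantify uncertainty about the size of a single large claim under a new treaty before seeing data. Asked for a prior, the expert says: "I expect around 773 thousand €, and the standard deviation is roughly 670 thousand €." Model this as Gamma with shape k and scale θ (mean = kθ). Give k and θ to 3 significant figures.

For Gamma(k, scale θ): mean = kθ, variance = kθ², so CV = 1/√k.
CV = SD/mean = 670/773 = 0.8668, hence k = 1/CV² = 1.33.
Then θ = mean/k = 773/1.33 = 581.

k ≈ 1.33, θ ≈ 581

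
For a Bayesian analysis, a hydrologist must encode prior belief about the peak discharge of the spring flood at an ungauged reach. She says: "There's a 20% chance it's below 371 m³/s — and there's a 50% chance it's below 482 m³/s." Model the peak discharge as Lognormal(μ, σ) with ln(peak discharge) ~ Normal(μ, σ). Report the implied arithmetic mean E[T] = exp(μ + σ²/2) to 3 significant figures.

If T ~ Lognormal(μ,σ) then ln T ~ Normal(μ,σ), so the p-quantile of ln T is μ + z_p·σ.
ln(371) = 5.916 and ln(482) = 6.178; z_{0.2} = -0.8416, z_{0.5} = 0.
σ = (6.178 − 5.916)/(0 − (-0.8416)) = 0.311.
μ = 5.916 − (-0.8416)·0.311 = 6.178.
E[T] = exp(μ + σ²/2) = exp(6.178 + 0.0484) = 506 m³/s.

E[T] ≈ 506 m³/s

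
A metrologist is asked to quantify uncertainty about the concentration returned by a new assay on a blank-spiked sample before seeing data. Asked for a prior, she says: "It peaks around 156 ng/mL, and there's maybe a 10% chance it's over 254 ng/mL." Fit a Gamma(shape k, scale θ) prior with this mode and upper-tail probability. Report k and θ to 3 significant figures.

Gamma(k,θ) with k>1 has mode (k−1)θ, so θ = 156/(k−1).
Need P(X < 254) = 0.9 with θ tied to k this way. Start at k = 2, θ = 156: P(X<254) ≈ 0.484.
Too low — raise k to concentrate. Iterating converges to k ≈ 8.92.
Then θ = 156/(8.92−1) ≈ 19.7.

k ≈ 8.92, θ ≈ 19.7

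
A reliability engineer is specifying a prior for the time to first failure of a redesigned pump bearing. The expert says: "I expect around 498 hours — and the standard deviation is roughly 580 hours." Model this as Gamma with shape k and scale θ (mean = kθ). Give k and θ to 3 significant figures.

k ≈ 0.737, θ ≈ 676

For Gamma(k, scale θ): mean = kθ, variance = kθ², so CV = 1/√k.
CV = SD/mean = 580/498 = 1.165, hence k = 1/CV² = 0.737.
Then θ = mean/k = 498/0.737 = 676.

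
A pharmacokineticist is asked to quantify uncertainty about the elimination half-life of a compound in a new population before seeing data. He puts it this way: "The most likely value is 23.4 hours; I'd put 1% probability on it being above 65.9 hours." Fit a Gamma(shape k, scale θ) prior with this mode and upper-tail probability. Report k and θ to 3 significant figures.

Gamma(k,θ) with k>1 has mode (k−1)θ, so θ = 23.4/(k−1).
Need P(X < 65.9) = 0.99 with θ tied to k this way. Start at k = 2, θ = 23.4: P(X<65.9) ≈ 0.772.
Too low — raise k to concentrate. Iterating converges to k ≈ 5.26.
Then θ = 23.4/(5.26−1) ≈ 5.49.

k ≈ 5.26, θ ≈ 5.49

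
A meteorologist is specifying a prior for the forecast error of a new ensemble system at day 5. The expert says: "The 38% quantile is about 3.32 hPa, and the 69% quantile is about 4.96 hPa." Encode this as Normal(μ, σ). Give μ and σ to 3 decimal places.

μ = 3.945, σ = 2.047

The p-quantile of Normal(μ,σ) is μ + z_p·σ, with z_{0.38} = -0.3055 and z_{0.69} = 0.4959.
Eliminate σ: μ = (z₂·x₁ − z₁·x₂)/(z₂ − z₁) = (0.4959·3.32 − (-0.3055)·4.96)/0.8013 = 3.945.
Then σ = (x₂ − x₁)/(z₂ − z₁) = (4.96 − 3.32)/0.8013 = 2.047.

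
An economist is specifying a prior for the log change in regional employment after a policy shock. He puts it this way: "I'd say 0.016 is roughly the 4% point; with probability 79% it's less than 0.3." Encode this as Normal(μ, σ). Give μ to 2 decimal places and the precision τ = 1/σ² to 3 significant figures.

For Normal(μ,σ), the p-quantile is μ + z_p·σ. Here z_{0.04} = -1.751, z_{0.79} = 0.8064.
So 0.016 = μ − 1.751σ and 0.3 = μ + 0.8064σ.
Subtracting: σ = (0.3 − 0.016)/(0.8064 − (-1.751)) = 0.11.
Then μ = 0.016 − (-1.751)·0.11 = 0.21.
Precision τ = 1/σ² = 1/0.1111² = 81.1.

μ = 0.21, τ = 81.1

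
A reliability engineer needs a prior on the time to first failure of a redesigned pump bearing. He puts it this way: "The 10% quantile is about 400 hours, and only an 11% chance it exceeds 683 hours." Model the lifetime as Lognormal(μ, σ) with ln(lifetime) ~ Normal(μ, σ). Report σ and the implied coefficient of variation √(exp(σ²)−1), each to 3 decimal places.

σ ≈ 0.213, CV ≈ 0.216

If T ~ Lognormal(μ,σ) then ln T ~ Normal(μ,σ), so the p-quantile of ln T is μ + z_p·σ.
ln(400) = 5.991 and ln(683) = 6.526; z_{0.1} = -1.282, z_{0.89} = 1.227.
σ = (6.526 − 5.991)/(1.227 − (-1.282)) = 0.213.
μ = 5.991 − (-1.282)·0.213 = 6.265.
CV = √(exp(σ²)−1) = √(exp(0.0455)−1) = 0.216.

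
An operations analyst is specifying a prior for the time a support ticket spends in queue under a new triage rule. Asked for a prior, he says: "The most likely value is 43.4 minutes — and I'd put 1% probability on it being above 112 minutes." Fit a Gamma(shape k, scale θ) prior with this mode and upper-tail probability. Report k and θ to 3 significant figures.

k ≈ 6.19, θ ≈ 8.37

Gamma(k,θ) with k>1 has mode (k−1)θ, so θ = 43.4/(k−1).
Need P(X < 112) = 0.99 with θ tied to k this way. Start at k = 2, θ = 43.4: P(X<112) ≈ 0.729.
Too low — raise k to concentrate. Iterating converges to k ≈ 6.19.
Then θ = 43.4/(6.19−1) ≈ 8.37.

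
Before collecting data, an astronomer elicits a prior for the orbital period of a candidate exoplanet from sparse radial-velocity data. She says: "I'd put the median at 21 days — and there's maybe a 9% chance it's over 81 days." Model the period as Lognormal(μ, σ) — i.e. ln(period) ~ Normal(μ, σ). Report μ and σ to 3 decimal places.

μ ≈ 3.045, σ ≈ 1.007

If T ~ Lognormal(μ,σ) then ln T ~ Normal(μ,σ), so the p-quantile of ln T is μ + z_p·σ.
ln(21) = 3.045 and ln(81) = 4.394; z_{0.5} = 0, z_{0.91} = 1.341.
σ = (4.394 − 3.045)/(1.341 − (0)) = 1.007.
μ = 3.045 − (0)·1.007 = 3.045.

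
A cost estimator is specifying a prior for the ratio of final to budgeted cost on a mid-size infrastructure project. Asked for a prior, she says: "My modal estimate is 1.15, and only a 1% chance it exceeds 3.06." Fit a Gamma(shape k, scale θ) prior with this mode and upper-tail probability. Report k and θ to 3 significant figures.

k ≈ 5.83, θ ≈ 0.238

Gamma(k,θ) with k>1 has mode (k−1)θ, so θ = 1.15/(k−1).
Need P(X < 3.06) = 0.99 with θ tied to k this way. Start at k = 2, θ = 1.15: P(X<3.06) ≈ 0.744.
Too low — raise k to concentrate. Iterating converges to k ≈ 5.83.
Then θ = 1.15/(5.83−1) ≈ 0.238.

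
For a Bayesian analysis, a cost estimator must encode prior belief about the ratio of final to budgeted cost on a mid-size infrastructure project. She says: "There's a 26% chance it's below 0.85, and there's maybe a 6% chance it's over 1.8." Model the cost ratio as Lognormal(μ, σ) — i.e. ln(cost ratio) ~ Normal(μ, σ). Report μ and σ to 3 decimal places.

If T ~ Lognormal(μ,σ) then ln T ~ Normal(μ,σ), so the p-quantile of ln T is μ + z_p·σ.
ln(0.85) = -0.1625 and ln(1.8) = 0.5878; z_{0.26} = -0.6433, z_{0.94} = 1.555.
σ = (0.5878 − -0.1625)/(1.555 − (-0.6433)) = 0.341.
μ = -0.1625 − (-0.6433)·0.341 = 0.057.

μ ≈ 0.057, σ ≈ 0.341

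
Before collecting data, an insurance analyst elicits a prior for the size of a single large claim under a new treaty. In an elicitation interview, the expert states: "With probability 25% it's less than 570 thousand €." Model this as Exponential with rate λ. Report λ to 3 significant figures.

λ ≈ 0.000505

P(T < 570.0) = 1 − e^(−λ·570.0) = 0.25, so λ = −ln(1−0.25)/570.0 = −ln(0.75)/570.0 = 0.000505.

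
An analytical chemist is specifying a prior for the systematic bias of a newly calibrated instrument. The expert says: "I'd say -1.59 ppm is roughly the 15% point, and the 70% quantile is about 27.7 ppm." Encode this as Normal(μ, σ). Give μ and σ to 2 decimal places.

μ = 17.86, σ = 18.77

For Normal(μ,σ), the p-quantile is μ + z_p·σ. Here z_{0.15} = -1.036, z_{0.7} = 0.5244.
So -1.59 = μ − 1.036σ and 27.7 = μ + 0.5244σ.
Subtracting: σ = (27.7 − -1.59)/(0.5244 − (-1.036)) = 18.77.
Then μ = -1.59 − (-1.036)·18.77 = 17.86.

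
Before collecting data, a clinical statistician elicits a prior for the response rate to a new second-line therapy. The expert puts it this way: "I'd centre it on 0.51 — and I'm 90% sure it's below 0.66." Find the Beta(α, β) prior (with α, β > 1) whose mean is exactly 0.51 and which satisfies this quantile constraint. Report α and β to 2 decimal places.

α ≈ 9.09, β ≈ 8.74

With mean 0.51 fixed, write α = 0.51s, β = 0.49s where s = α+β.
Need P(θ < 0.66) = 0.9 under Beta(0.51s, 0.49s). Normal approximation: (q−m)/√(m(1−m)/s) ≈ z_{0.9} = 1.28, so s ≈ 0.51·0.49·(1.28)²/(0.66−0.51)² = 18.2.
At s = 18.2: P(θ<0.66) ≈ 0.903. Adjusting to match 0.9 gives s ≈ 17.83.
So α = 0.51·17.83 ≈ 9.09, β = 0.49·17.83 ≈ 8.74.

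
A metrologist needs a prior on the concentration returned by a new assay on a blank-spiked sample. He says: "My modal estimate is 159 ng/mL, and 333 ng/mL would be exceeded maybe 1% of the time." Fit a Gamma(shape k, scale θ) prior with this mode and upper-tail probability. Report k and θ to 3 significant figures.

Gamma(k,θ) with k>1 has mode (k−1)θ, so θ = 159/(k−1).
Need P(X < 333) = 0.99 with θ tied to k this way. Start at k = 2, θ = 159: P(X<333) ≈ 0.619.
Too low — raise k to concentrate. Iterating converges to k ≈ 9.91.
Then θ = 159/(9.91−1) ≈ 17.8.

k ≈ 9.91, θ ≈ 17.8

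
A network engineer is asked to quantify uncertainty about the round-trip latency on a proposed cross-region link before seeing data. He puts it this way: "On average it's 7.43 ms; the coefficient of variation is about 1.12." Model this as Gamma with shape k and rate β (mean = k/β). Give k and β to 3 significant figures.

k ≈ 0.797, β ≈ 0.107

For Gamma(k, rate β): mean = k/β, variance = k/β², so CV = 1/√k.
CV = 1.12, hence k = 1/CV² = 0.797.
Then β = k/mean = 0.797/7.43 = 0.107.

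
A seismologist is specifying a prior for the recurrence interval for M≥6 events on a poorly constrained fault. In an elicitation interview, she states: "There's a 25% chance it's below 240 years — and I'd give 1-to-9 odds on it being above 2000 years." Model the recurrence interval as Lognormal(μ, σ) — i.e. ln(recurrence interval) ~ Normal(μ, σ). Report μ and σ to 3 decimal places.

If T ~ Lognormal(μ,σ) then ln T ~ Normal(μ,σ), so the p-quantile of ln T is μ + z_p·σ.
ln(240) = 5.481 and ln(2000) = 7.601; z_{0.25} = -0.6745, z_{0.9} = 1.282.
σ = (7.601 − 5.481)/(1.282 − (-0.6745)) = 1.084.
μ = 5.481 − (-0.6745)·1.084 = 6.212.

μ ≈ 6.212, σ ≈ 1.084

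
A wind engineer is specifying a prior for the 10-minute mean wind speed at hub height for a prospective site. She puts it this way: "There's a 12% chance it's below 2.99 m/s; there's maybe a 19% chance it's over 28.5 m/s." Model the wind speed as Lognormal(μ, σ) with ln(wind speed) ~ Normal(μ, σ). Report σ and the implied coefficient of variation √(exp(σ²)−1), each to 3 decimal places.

If T ~ Lognormal(μ,σ) then ln T ~ Normal(μ,σ), so the p-quantile of ln T is μ + z_p·σ.
ln(2.99) = 1.095 and ln(28.5) = 3.35; z_{0.12} = -1.175, z_{0.81} = 0.8779.
σ = (3.35 − 1.095)/(0.8779 − (-1.175)) = 1.098.
μ = 1.095 − (-1.175)·1.098 = 2.386.
CV = √(exp(σ²)−1) = √(exp(1.2062)−1) = 1.530.

σ ≈ 1.098, CV ≈ 1.530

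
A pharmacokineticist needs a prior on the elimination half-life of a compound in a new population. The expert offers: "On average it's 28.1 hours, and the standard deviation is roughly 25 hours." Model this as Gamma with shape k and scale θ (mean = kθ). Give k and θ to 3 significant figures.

For Gamma(k, scale θ): mean = kθ, variance = kθ², so CV = 1/√k.
CV = SD/mean = 25/28.1 = 0.8897, hence k = 1/CV² = 1.26.
Then θ = mean/k = 28.1/1.26 = 22.2.

k ≈ 1.26, θ ≈ 22.2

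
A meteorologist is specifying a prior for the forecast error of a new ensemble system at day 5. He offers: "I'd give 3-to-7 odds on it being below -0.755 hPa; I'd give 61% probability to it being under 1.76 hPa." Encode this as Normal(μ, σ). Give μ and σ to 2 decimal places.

The p-quantile of Normal(μ,σ) is μ + z_p·σ, with z_{0.3} = -0.5244 and z_{0.61} = 0.2793.
Eliminate σ: μ = (z₂·x₁ − z₁·x₂)/(z₂ − z₁) = (0.2793·-0.755 − (-0.5244)·1.76)/0.8037 = 0.89.
Then σ = (x₂ − x₁)/(z₂ − z₁) = (1.76 − -0.755)/0.8037 = 3.13.

μ = 0.89, σ = 3.13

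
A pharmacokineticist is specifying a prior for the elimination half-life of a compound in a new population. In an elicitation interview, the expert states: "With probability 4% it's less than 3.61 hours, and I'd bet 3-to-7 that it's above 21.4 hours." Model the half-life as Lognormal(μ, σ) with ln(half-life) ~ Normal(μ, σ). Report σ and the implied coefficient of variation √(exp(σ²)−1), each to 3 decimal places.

σ ≈ 0.782, CV ≈ 0.919

If T ~ Lognormal(μ,σ) then ln T ~ Normal(μ,σ), so the p-quantile of ln T is μ + z_p·σ.
ln(3.61) = 1.284 and ln(21.4) = 3.063; z_{0.04} = -1.751, z_{0.7} = 0.5244.
σ = (3.063 − 1.284)/(0.5244 − (-1.751)) = 0.782.
μ = 1.284 − (-1.751)·0.782 = 2.653.
CV = √(exp(σ²)−1) = √(exp(0.6119)−1) = 0.919.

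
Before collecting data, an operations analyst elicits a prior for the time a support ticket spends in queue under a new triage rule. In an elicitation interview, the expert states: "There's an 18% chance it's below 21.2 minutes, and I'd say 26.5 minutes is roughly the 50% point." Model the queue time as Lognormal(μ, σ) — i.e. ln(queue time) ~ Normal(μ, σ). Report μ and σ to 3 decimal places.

μ ≈ 3.277, σ ≈ 0.244

If T ~ Lognormal(μ,σ) then ln T ~ Normal(μ,σ), so the p-quantile of ln T is μ + z_p·σ.
ln(21.2) = 3.054 and ln(26.5) = 3.277; z_{0.18} = -0.9154, z_{0.5} = 0.
σ = (3.277 − 3.054)/(0 − (-0.9154)) = 0.244.
μ = 3.054 − (-0.9154)·0.244 = 3.277.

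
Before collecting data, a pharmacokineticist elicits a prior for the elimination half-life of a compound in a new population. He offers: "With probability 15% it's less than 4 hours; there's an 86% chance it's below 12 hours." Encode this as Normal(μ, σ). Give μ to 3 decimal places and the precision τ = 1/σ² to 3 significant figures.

μ = 7.917, τ = 0.07

The p-quantile of Normal(μ,σ) is μ + z_p·σ, with z_{0.15} = -1.036 and z_{0.86} = 1.08.
Eliminate σ: μ = (z₂·x₁ − z₁·x₂)/(z₂ − z₁) = (1.08·4 − (-1.036)·12)/2.117 = 7.917.
Then σ = (x₂ − x₁)/(z₂ − z₁) = (12 − 4)/2.117 = 3.779.
Precision τ = 1/σ² = 1/3.779² = 0.07.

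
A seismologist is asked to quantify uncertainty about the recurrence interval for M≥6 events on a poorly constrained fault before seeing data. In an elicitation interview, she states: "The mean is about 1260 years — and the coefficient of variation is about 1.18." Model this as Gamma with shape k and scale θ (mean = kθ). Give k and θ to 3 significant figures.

For Gamma(k, scale θ): mean = kθ, variance = kθ², so CV = 1/√k.
CV = 1.18, hence k = 1/CV² = 0.718.
Then θ = mean/k = 1260/0.718 = 1750.

k ≈ 0.718, θ ≈ 1750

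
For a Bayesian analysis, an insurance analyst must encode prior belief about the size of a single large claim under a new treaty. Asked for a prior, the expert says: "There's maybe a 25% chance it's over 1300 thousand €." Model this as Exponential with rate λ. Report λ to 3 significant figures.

P(T > 1300.0) = e^(−λ·1300.0) = 0.25, so λ = −ln(0.25)/1300.0 = 0.00107.

λ ≈ 0.00107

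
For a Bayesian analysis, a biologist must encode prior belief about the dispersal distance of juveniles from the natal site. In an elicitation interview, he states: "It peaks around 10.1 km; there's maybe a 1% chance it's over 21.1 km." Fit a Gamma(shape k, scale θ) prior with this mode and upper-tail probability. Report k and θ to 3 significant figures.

Gamma(k,θ) with k>1 has mode (k−1)θ, so θ = 10.1/(k−1).
Need P(X < 21.1) = 0.99 with θ tied to k this way. Start at k = 2, θ = 10.1: P(X<21.1) ≈ 0.618.
Too low — raise k to concentrate. Iterating converges to k ≈ 9.97.
Then θ = 10.1/(9.97−1) ≈ 1.13.

k ≈ 9.97, θ ≈ 1.13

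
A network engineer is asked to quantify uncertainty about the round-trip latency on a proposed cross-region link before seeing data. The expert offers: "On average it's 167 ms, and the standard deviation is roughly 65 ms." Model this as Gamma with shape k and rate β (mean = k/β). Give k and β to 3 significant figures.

k ≈ 6.6, β ≈ 0.0395

For Gamma(k, rate β): mean = k/β, variance = k/β², so CV = 1/√k.
CV = SD/mean = 65/167 = 0.3892, hence k = 1/CV² = 6.6.
Then β = k/mean = 6.6/167 = 0.0395.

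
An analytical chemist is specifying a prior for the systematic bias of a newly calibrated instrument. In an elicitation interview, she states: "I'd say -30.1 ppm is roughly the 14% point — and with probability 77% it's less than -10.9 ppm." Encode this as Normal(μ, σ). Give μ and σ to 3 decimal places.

For Normal(μ,σ), the p-quantile is μ + z_p·σ. Here z_{0.14} = -1.08, z_{0.77} = 0.7388.
So -30.1 = μ − 1.08σ and -10.9 = μ + 0.7388σ.
Subtracting: σ = (-10.9 − -30.1)/(0.7388 − (-1.08)) = 10.554.
Then μ = -30.1 − (-1.08)·10.554 = -18.698.

μ = -18.698, σ = 10.554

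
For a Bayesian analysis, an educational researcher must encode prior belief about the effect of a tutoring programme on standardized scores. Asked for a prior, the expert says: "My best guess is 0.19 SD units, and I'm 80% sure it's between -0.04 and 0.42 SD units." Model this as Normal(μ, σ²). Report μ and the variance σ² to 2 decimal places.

A symmetric 80% interval runs μ ± z·σ with z = 1.282.
Half-width = 0.23, so σ = 0.23/1.282 = 0.179 and σ² = 0.03.
μ is the stated best guess, 0.19.

μ = 0.19, σ² = 0.03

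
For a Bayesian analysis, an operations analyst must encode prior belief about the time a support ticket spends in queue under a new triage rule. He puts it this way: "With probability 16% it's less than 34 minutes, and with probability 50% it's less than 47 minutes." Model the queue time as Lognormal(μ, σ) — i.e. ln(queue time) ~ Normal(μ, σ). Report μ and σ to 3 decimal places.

If T ~ Lognormal(μ,σ) then ln T ~ Normal(μ,σ), so the p-quantile of ln T is μ + z_p·σ.
ln(34) = 3.526 and ln(47) = 3.85; z_{0.16} = -0.9945, z_{0.5} = 0.
σ = (3.85 − 3.526)/(0 − (-0.9945)) = 0.326.
μ = 3.526 − (-0.9945)·0.326 = 3.850.

μ ≈ 3.850, σ ≈ 0.326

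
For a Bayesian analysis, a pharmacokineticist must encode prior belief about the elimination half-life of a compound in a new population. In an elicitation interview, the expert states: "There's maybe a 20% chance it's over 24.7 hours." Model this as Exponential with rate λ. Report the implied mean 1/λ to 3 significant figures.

mean ≈ 15.3 hours

P(T > 24.7) = e^(−λ·24.7) = 0.2, so λ = −ln(0.2)/24.7 = 0.0652.
Mean = 1/λ = 15.3 hours.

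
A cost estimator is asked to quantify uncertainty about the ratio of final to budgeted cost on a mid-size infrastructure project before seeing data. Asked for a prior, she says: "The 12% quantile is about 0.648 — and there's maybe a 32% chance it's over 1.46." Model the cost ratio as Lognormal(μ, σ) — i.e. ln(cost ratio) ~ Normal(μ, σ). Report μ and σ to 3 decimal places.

If T ~ Lognormal(μ,σ) then ln T ~ Normal(μ,σ), so the p-quantile of ln T is μ + z_p·σ.
ln(0.648) = -0.4339 and ln(1.46) = 0.3784; z_{0.12} = -1.175, z_{0.68} = 0.4677.
σ = (0.3784 − -0.4339)/(0.4677 − (-1.175)) = 0.494.
μ = -0.4339 − (-1.175)·0.494 = 0.147.

μ ≈ 0.147, σ ≈ 0.494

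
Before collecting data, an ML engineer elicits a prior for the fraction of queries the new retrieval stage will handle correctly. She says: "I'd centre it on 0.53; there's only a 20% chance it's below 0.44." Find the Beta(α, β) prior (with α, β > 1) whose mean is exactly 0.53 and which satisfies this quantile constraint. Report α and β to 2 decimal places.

With mean 0.53 fixed, write α = 0.53s, β = 0.47s where s = α+β.
Need P(θ < 0.44) = 0.2 under Beta(0.53s, 0.47s). Normal approximation: (q−m)/√(m(1−m)/s) ≈ z_{0.2} = -0.842, so s ≈ 0.53·0.47·(-0.842)²/(0.44−0.53)² = 21.8.
At s = 21.8: P(θ<0.44) ≈ 0.200. Adjusting to match 0.2 gives s ≈ 21.79.
So α = 0.53·21.79 ≈ 11.55, β = 0.47·21.79 ≈ 10.24.

α ≈ 11.55, β ≈ 10.24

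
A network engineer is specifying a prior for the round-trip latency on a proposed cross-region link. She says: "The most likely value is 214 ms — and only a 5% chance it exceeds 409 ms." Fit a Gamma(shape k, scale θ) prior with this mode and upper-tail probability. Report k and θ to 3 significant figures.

Gamma(k,θ) with k>1 has mode (k−1)θ, so θ = 214/(k−1).
Need P(X < 409) = 0.95 with θ tied to k this way. Start at k = 2, θ = 214: P(X<409) ≈ 0.569.
Too low — raise k to concentrate. Iterating converges to k ≈ 7.62.
Then θ = 214/(7.62−1) ≈ 32.3.

k ≈ 7.62, θ ≈ 32.3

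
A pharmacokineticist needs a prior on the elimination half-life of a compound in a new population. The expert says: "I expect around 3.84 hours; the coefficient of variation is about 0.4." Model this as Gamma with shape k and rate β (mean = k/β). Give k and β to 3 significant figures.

k ≈ 6.25, β ≈ 1.63

For Gamma(k, rate β): mean = k/β, variance = k/β², so CV = 1/√k.
CV = 0.4, hence k = 1/CV² = 6.25.
Then β = k/mean = 6.25/3.84 = 1.63.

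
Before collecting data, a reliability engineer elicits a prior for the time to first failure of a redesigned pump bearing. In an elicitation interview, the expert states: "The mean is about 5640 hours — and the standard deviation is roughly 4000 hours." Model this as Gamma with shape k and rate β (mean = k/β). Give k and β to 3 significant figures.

k ≈ 1.99, β ≈ 0.000353

For Gamma(k, rate β): mean = k/β, variance = k/β², so CV = 1/√k.
CV = SD/mean = 4000/5640 = 0.7092, hence k = 1/CV² = 1.99.
Then β = k/mean = 1.99/5640 = 0.000353.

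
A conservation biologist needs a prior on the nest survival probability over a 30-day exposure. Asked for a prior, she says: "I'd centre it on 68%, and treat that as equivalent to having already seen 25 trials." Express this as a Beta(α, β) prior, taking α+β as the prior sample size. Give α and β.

α = 17, β = 8

Under the effective-sample-size interpretation, Beta(α, β) has prior mean α/(α+β) and prior sample size α+β.
So α+β = 25 and α/(α+β) = 0.68, giving α = 0.68·25 = 17 and β = 25 − 17 = 8.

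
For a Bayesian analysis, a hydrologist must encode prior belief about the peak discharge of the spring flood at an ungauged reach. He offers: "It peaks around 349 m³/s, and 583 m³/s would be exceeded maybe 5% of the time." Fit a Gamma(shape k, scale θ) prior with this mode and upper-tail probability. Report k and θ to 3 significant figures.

Gamma(k,θ) with k>1 has mode (k−1)θ, so θ = 349/(k−1).
Need P(X < 583) = 0.95 with θ tied to k this way. Start at k = 2, θ = 349: P(X<583) ≈ 0.498.
Too low — raise k to concentrate. Iterating converges to k ≈ 11.6.
Then θ = 349/(11.6−1) ≈ 32.9.

k ≈ 11.6, θ ≈ 32.9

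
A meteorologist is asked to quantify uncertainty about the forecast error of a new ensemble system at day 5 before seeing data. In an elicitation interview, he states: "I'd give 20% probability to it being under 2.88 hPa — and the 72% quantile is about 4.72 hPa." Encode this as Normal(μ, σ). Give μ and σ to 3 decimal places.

For Normal(μ,σ), the p-quantile is μ + z_p·σ. Here z_{0.2} = -0.8416, z_{0.72} = 0.5828.
So 2.88 = μ − 0.8416σ and 4.72 = μ + 0.5828σ.
Subtracting: σ = (4.72 − 2.88)/(0.5828 − (-0.8416)) = 1.292.
Then μ = 2.88 − (-0.8416)·1.292 = 3.967.

μ = 3.967, σ = 1.292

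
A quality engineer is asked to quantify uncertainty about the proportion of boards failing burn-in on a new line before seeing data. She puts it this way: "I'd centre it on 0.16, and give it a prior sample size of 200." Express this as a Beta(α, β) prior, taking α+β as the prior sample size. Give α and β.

α = 32, β = 168

Under the effective-sample-size interpretation, Beta(α, β) has prior mean α/(α+β) and prior sample size α+β.
So α+β = 200 and α/(α+β) = 0.16, giving α = 0.16·200 = 32 and β = 200 − 32 = 168.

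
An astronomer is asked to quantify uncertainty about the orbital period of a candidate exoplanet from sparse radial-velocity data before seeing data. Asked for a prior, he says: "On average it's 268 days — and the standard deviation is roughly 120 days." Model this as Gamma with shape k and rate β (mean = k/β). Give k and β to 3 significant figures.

k ≈ 4.99, β ≈ 0.0186

For Gamma(k, rate β): mean = k/β, variance = k/β², so CV = 1/√k.
CV = SD/mean = 120/268 = 0.4478, hence k = 1/CV² = 4.99.
Then β = k/mean = 4.99/268 = 0.0186.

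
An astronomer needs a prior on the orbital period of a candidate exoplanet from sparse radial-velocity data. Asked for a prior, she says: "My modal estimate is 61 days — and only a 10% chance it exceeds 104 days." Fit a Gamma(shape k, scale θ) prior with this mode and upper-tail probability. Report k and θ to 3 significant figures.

Gamma(k,θ) with k>1 has mode (k−1)θ, so θ = 61/(k−1).
Need P(X < 104) = 0.9 with θ tied to k this way. Start at k = 2, θ = 61: P(X<104) ≈ 0.508.
Too low — raise k to concentrate. Iterating converges to k ≈ 7.65.
Then θ = 61/(7.65−1) ≈ 9.17.

k ≈ 7.65, θ ≈ 9.17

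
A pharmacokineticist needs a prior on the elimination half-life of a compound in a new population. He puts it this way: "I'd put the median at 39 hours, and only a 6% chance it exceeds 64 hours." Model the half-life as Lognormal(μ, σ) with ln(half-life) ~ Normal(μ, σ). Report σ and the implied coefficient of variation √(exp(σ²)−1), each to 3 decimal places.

σ ≈ 0.319, CV ≈ 0.327

If T ~ Lognormal(μ,σ) then ln T ~ Normal(μ,σ), so the p-quantile of ln T is μ + z_p·σ.
ln(39) = 3.664 and ln(64) = 4.159; z_{0.5} = 0, z_{0.94} = 1.555.
σ = (4.159 − 3.664)/(1.555 − (0)) = 0.319.
μ = 3.664 − (0)·0.319 = 3.664.
CV = √(exp(σ²)−1) = √(exp(0.1015)−1) = 0.327.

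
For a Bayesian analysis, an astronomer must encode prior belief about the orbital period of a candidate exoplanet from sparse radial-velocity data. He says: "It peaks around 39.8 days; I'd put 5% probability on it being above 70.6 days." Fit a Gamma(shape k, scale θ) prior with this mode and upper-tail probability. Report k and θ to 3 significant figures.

k ≈ 9.49, θ ≈ 4.69

Gamma(k,θ) with k>1 has mode (k−1)θ, so θ = 39.8/(k−1).
Need P(X < 70.6) = 0.95 with θ tied to k this way. Start at k = 2, θ = 39.8: P(X<70.6) ≈ 0.529.
Too low — raise k to concentrate. Iterating converges to k ≈ 9.49.
Then θ = 39.8/(9.49−1) ≈ 4.69.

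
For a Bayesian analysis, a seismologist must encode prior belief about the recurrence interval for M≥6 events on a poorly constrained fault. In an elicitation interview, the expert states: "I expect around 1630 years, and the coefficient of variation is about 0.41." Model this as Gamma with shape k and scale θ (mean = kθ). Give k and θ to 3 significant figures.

For Gamma(k, scale θ): mean = kθ, variance = kθ², so CV = 1/√k.
CV = 0.41, hence k = 1/CV² = 5.95.
Then θ = mean/k = 1630/5.95 = 274.

k ≈ 5.95, θ ≈ 274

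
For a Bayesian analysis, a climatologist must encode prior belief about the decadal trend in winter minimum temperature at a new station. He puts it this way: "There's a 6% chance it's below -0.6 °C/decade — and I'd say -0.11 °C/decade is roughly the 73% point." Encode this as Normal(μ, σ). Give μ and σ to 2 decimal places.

The p-quantile of Normal(μ,σ) is μ + z_p·σ, with z_{0.06} = -1.555 and z_{0.73} = 0.6128.
Eliminate σ: μ = (z₂·x₁ − z₁·x₂)/(z₂ − z₁) = (0.6128·-0.6 − (-1.555)·-0.11)/2.168 = -0.25.
Then σ = (x₂ − x₁)/(z₂ − z₁) = (-0.11 − -0.6)/2.168 = 0.23.

μ = -0.25, σ = 0.23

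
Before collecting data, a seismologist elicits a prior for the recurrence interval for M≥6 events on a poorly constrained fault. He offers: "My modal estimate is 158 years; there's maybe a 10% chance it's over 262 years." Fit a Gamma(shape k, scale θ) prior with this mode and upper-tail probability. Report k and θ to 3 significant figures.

k ≈ 8.38, θ ≈ 21.4

Gamma(k,θ) with k>1 has mode (k−1)θ, so θ = 158/(k−1).
Need P(X < 262) = 0.9 with θ tied to k this way. Start at k = 2, θ = 158: P(X<262) ≈ 0.494.
Too low — raise k to concentrate. Iterating converges to k ≈ 8.38.
Then θ = 158/(8.38−1) ≈ 21.4.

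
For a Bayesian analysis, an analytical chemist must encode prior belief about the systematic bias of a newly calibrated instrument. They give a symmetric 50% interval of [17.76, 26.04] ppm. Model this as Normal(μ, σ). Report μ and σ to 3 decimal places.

μ = 21.900, σ = 6.138

A symmetric 50% interval runs μ ± z·σ with z = 0.6745.
Half-width = 4.14, so σ = 4.14/0.6745 = 6.138.
μ is the interval midpoint, 21.900.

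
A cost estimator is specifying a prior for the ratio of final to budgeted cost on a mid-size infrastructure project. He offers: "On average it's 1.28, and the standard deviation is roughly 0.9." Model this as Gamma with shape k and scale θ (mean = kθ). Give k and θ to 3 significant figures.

k ≈ 2.02, θ ≈ 0.633

For Gamma(k, scale θ): mean = kθ, variance = kθ², so CV = 1/√k.
CV = SD/mean = 0.9/1.28 = 0.7031, hence k = 1/CV² = 2.02.
Then θ = mean/k = 1.28/2.02 = 0.633.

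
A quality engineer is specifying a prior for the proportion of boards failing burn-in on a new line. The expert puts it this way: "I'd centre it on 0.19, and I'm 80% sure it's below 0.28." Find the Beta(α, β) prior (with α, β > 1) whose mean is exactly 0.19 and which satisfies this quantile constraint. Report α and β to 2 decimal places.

With mean 0.19 fixed, write α = 0.19s, β = 0.81s where s = α+β.
Need P(θ < 0.28) = 0.8 under Beta(0.19s, 0.81s). Normal approximation: (q−m)/√(m(1−m)/s) ≈ z_{0.8} = 0.842, so s ≈ 0.19·0.81·(0.842)²/(0.28−0.19)² = 13.5.
At s = 13.5: P(θ<0.28) ≈ 0.814. Adjusting to match 0.8 gives s ≈ 11.35.
So α = 0.19·11.35 ≈ 2.16, β = 0.81·11.35 ≈ 9.20.

α ≈ 2.16, β ≈ 9.20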